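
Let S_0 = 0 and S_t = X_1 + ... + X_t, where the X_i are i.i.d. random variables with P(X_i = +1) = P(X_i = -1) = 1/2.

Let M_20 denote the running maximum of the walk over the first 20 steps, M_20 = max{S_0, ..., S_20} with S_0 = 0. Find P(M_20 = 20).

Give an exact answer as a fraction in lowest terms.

Let M_20 = max(S_0,...,S_20). Use the reflection principle: for j ≥ 1, #{paths with M_20 ≥ j} = #{S_20 ≥ j} + #{S_20 ≥ j+1}.
By reflection, #{M_20 ≥ 20} = #{S_20 ≥ 20} + #{S_20 ≥ 21} = 1 + 0 = 1.
#{M_20 ≥ 21} = #{S_20 ≥ 21} + #{S_20 ≥ 22} = 0 + 0 = 0.
#{M_20 = 20} = 1 - 0 = 1.
P(M_20 = 20) = 1/1048576 = 1/1048576

Answer: 1/1048576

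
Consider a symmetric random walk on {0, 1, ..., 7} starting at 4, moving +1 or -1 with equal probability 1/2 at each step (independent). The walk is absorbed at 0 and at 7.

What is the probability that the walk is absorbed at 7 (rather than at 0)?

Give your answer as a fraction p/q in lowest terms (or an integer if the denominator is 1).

Answer: 4/7

Derivation:
Symmetric walk (p = 1/2): the harmonic-function argument gives P(hit 7 before 0 | start at 4) = a/N.
P = 4/7 = 4/7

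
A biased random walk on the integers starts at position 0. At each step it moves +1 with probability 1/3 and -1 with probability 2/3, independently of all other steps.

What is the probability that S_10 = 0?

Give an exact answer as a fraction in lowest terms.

To be at 0 after 10 steps: need exactly 5 steps of +1 and 5 of -1.
Number of such sequences: C(10,5) = 252
Each has probability (1/3)^5 · (2/3)^5 = 32/59049
P = 252 · 32/59049 = 896/6561

Answer: 896/6561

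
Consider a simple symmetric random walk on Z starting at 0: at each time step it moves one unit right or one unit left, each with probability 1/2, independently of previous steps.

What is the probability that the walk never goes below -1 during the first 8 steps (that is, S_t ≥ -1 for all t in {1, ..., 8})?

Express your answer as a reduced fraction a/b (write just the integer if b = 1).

Answer: 63/128

Derivation:
Let f(t,s) = #length-t paths at position s with S_1..S_t all ≥ -1.
f(t,s) = f(t-1,s-1) + f(t-1,s+1) for s ≥ -1; f(t,s) = 0 for s < -1.
t=0: f(0,0)=1
t=1: f(1,-1)=1 f(1,1)=1
t=2: f(2,0)=2 f(2,2)=1
t=3: f(3,-1)=2 f(3,1)=3 f(3,3)=1
t=4: f(4,0)=5 f(4,2)=4 f(4,4)=1
t=5: f(5,-1)=5 f(5,1)=9 f(5,3)=5 f(5,5)=1
t=6: f(6,0)=14 f(6,2)=14 f(6,4)=6 f(6,6)=1
t=7: f(7,-1)=14 f(7,1)=28 f(7,3)=20 f(7,5)=7 f(7,7)=1
t=8: f(8,0)=42 f(8,2)=48 f(8,4)=27 f(8,6)=8 f(8,8)=1
Σ_s f(8,s) = 126
P = 126/256 = 63/128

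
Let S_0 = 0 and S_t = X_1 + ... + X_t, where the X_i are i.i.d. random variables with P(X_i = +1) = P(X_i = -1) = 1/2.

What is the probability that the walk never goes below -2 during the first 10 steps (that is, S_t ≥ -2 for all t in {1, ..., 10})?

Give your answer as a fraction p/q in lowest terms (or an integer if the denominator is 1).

Let f(t,s) = #length-t paths at position s with S_1..S_t all ≥ -2.
f(t,s) = f(t-1,s-1) + f(t-1,s+1) for s ≥ -2; f(t,s) = 0 for s < -2.
t=0: f(0,0)=1
t=1: f(1,-1)=1 f(1,1)=1
t=2: f(2,-2)=1 f(2,0)=2 f(2,2)=1
t=3: f(3,-1)=3 f(3,1)=3 f(3,3)=1
t=4: f(4,-2)=3 f(4,0)=6 f(4,2)=4 f(4,4)=1
t=5: f(5,-1)=9 f(5,1)=10 f(5,3)=5 f(5,5)=1
t=6: f(6,-2)=9 f(6,0)=19 f(6,2)=15 f(6,4)=6 f(6,6)=1
t=7: f(7,-1)=28 f(7,1)=34 f(7,3)=21 f(7,5)=7 f(7,7)=1
t=8: f(8,-2)=28 f(8,0)=62 f(8,2)=55 f(8,4)=28 f(8,6)=8 f(8,8)=1
t=9: f(9,-1)=90 f(9,1)=117 f(9,3)=83 f(9,5)=36 f(9,7)=9 f(9,9)=1
t=10: f(10,-2)=90 f(10,0)=207 f(10,2)=200 f(10,4)=119 f(10,6)=45 f(10,8)=10 f(10,10)=1
Σ_s f(10,s) = 672
P = 672/1024 = 21/32

Answer: 21/32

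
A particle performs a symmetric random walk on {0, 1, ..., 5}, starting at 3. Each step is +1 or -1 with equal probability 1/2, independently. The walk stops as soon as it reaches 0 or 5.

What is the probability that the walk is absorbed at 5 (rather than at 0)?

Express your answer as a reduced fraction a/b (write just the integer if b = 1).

Answer: 3/5

Derivation:
Symmetric walk (p = 1/2): the harmonic-function argument gives P(hit 5 before 0 | start at 3) = a/N.
P = 3/5 = 3/5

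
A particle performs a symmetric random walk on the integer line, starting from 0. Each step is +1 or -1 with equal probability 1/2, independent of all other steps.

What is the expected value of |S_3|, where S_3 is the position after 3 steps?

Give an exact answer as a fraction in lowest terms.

Answer: 3/2

Derivation:
S_3 takes values m ≡ 1 (mod 2) with |m| ≤ 3; P(S_3=m) = C(3,(3+m)/2)/2^3.
Total paths: 2^3 = 8
Distribution: P(S=-3)=1/8, P(S=-1)=3/8, P(S=1)=3/8, P(S=3)=1/8
E[|S_3|] = Σ_m |m|·P(S_3=m) = 12/8 = 3/2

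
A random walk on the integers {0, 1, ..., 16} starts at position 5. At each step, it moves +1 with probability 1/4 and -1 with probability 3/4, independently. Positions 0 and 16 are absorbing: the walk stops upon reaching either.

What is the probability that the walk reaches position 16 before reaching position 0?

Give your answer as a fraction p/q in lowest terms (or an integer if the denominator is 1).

Biased walk: p = 1/4, q = 3/4, r = q/p = 3
Gambler's ruin: P(hit 16 before 0 | start at 5) = (1 - r^a)/(1 - r^N)
r^5 = 243; r^16 = 43046721
P = (1 - 243) / (1 - 43046721) = -242 / -43046720 = 121/21523360

Answer: 121/21523360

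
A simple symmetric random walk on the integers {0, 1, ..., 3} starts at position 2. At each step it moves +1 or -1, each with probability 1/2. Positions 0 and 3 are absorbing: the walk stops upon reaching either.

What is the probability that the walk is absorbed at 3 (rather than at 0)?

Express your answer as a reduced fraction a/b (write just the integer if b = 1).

Answer: 2/3

Derivation:
Symmetric walk (p = 1/2): the harmonic-function argument gives P(hit 3 before 0 | start at 2) = a/N.
P = 2/3 = 2/3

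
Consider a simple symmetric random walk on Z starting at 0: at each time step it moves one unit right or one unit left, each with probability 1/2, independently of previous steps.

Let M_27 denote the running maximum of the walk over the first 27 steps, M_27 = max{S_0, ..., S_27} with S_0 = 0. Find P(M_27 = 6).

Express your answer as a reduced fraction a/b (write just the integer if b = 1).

Answer: 8436285/134217728

Derivation:
Let M_27 = max(S_0,...,S_27). Use the reflection principle: for j ≥ 1, #{paths with M_27 ≥ j} = #{S_27 ≥ j} + #{S_27 ≥ j+1}.
By reflection, #{M_27 ≥ 6} = #{S_27 ≥ 6} + #{S_27 ≥ 7} = 16628809 + 16628809 = 33257618.
#{M_27 ≥ 7} = #{S_27 ≥ 7} + #{S_27 ≥ 8} = 16628809 + 8192524 = 24821333.
#{M_27 = 6} = 33257618 - 24821333 = 8436285.
P(M_27 = 6) = 8436285/134217728 = 8436285/134217728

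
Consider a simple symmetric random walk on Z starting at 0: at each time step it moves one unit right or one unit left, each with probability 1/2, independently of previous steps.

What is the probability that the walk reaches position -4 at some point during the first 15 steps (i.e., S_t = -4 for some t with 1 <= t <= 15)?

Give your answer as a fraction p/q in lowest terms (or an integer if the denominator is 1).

Answer: 309/1024

Derivation:
Count via complement. Let g(t,s) = #length-t paths at position s with S_1..S_t all ≠ -4.
g(t,s) = g(t-1,s-1) + g(t-1,s+1) for s ≠ -4; g(t,-4) = 0.
t=0: g(0,0)=1
t=1: g(1,-1)=1 g(1,1)=1
t=2: g(2,-2)=1 g(2,0)=2 g(2,2)=1
t=3: g(3,-3)=1 g(3,-1)=3 g(3,1)=3 g(3,3)=1
t=4: g(4,-2)=4 g(4,0)=6 g(4,2)=4 g(4,4)=1
t=5: g(5,-3)=4 g(5,-1)=10 g(5,1)=10 g(5,3)=5 g(5,5)=1
t=6: g(6,-2)=14 g(6,0)=20 g(6,2)=15 g(6,4)=6 g(6,6)=1
t=7: g(7,-3)=14 g(7,-1)=34 g(7,1)=35 g(7,3)=21 g(7,5)=7 g(7,7)=1
t=8: g(8,-2)=48 g(8,0)=69 g(8,2)=56 g(8,4)=28 g(8,6)=8 g(8,8)=1
t=9: g(9,-3)=48 g(9,-1)=117 g(9,1)=125 g(9,3)=84 g(9,5)=36 g(9,7)=9 g(9,9)=1
t=10: g(10,-2)=165 g(10,0)=242 g(10,2)=209 g(10,4)=120 g(10,6)=45 g(10,8)=10 g(10,10)=1
t=11: g(11,-3)=165 g(11,-1)=407 g(11,1)=451 g(11,3)=329 g(11,5)=165 g(11,7)=55 g(11,9)=11 g(11,11)=1
t=12: g(12,-2)=572 g(12,0)=858 g(12,2)=780 g(12,4)=494 g(12,6)=220 g(12,8)=66 g(12,10)=12 g(12,12)=1
t=13: g(13,-3)=572 g(13,-1)=1430 g(13,1)=1638 g(13,3)=1274 g(13,5)=714 g(13,7)=286 g(13,9)=78 g(13,11)=13 g(13,13)=1
t=14: g(14,-2)=2002 g(14,0)=3068 g(14,2)=2912 g(14,4)=1988 g(14,6)=1000 g(14,8)=364 g(14,10)=91 g(14,12)=14 g(14,14)=1
t=15: g(15,-3)=2002 g(15,-1)=5070 g(15,1)=5980 g(15,3)=4900 g(15,5)=2988 g(15,7)=1364 g(15,9)=455 g(15,11)=105 g(15,13)=15 g(15,15)=1
Paths never hitting -4: Σ_s g(15,s) = 22880
Paths hitting -4: 2^15 - 22880 = 9888
P = 9888/32768 = 309/1024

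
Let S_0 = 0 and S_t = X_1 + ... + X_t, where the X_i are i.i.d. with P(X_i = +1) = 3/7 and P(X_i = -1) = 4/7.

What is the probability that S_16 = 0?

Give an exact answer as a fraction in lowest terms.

To be at 0 after 16 steps: need exactly 8 steps of +1 and 8 of -1.
Number of such sequences: C(16,8) = 12870
Each has probability (3/7)^8 · (4/7)^8 = 429981696/33232930569601
P = 12870 · 429981696/33232930569601 = 5533864427520/33232930569601

Answer: 5533864427520/33232930569601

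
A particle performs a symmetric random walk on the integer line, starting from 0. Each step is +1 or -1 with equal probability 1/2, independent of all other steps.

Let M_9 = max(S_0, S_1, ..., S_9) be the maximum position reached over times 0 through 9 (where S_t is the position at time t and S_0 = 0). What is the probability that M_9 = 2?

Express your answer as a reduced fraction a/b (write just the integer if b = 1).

Let M_9 = max(S_0,...,S_9). Use the reflection principle: for j ≥ 1, #{paths with M_9 ≥ j} = #{S_9 ≥ j} + #{S_9 ≥ j+1}.
By reflection, #{M_9 ≥ 2} = #{S_9 ≥ 2} + #{S_9 ≥ 3} = 130 + 130 = 260.
#{M_9 ≥ 3} = #{S_9 ≥ 3} + #{S_9 ≥ 4} = 130 + 46 = 176.
#{M_9 = 2} = 260 - 176 = 84.
P(M_9 = 2) = 84/512 = 21/128

Answer: 21/128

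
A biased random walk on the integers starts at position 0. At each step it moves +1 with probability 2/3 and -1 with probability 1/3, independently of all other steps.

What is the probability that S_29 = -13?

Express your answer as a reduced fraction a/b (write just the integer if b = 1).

Answer: 122087680/7625597484987

Derivation:
To reach position -13 after 29 steps: need 8 steps of +1 and 21 steps of -1.
Number of such sequences: C(29,8) = 4292145
Each has probability (2/3)^8 · (1/3)^21 = 256/68630377364883
P = 4292145 · 256/68630377364883 = 122087680/7625597484987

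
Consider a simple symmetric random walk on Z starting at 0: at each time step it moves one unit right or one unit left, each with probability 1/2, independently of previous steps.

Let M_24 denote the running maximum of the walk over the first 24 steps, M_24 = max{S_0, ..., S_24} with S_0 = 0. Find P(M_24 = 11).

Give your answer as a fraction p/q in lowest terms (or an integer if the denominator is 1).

Let M_24 = max(S_0,...,S_24). Use the reflection principle: for j ≥ 1, #{paths with M_24 ≥ j} = #{S_24 ≥ j} + #{S_24 ≥ j+1}.
By reflection, #{M_24 ≥ 11} = #{S_24 ≥ 11} + #{S_24 ≥ 12} = 190051 + 190051 = 380102.
#{M_24 ≥ 12} = #{S_24 ≥ 12} + #{S_24 ≥ 13} = 190051 + 55455 = 245506.
#{M_24 = 11} = 380102 - 245506 = 134596.
P(M_24 = 11) = 134596/16777216 = 33649/4194304

Answer: 33649/4194304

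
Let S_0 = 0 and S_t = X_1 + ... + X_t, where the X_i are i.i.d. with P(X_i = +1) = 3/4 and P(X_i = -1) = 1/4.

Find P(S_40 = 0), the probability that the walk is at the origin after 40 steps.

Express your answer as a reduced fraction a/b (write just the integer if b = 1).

Answer: 120160281605393234205/302231454903657293676544

Derivation:
To be at 0 after 40 steps: need exactly 20 steps of +1 and 20 of -1.
Number of such sequences: C(40,20) = 137846528820
Each has probability (3/4)^20 · (1/4)^20 = 3486784401/1208925819614629174706176
P = 137846528820 · 3486784401/1208925819614629174706176 = 120160281605393234205/302231454903657293676544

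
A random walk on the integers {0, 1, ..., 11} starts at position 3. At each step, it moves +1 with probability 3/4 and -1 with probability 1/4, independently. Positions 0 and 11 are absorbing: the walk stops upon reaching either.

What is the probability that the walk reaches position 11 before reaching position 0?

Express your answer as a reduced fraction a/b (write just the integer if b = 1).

Biased walk: p = 3/4, q = 1/4, r = q/p = 1/3
Gambler's ruin: P(hit 11 before 0 | start at 3) = (1 - r^a)/(1 - r^N)
r^3 = 1/27; r^11 = 1/177147
P = (1 - 1/27) / (1 - 1/177147) = 26/27 / 177146/177147 = 85293/88573

Answer: 85293/88573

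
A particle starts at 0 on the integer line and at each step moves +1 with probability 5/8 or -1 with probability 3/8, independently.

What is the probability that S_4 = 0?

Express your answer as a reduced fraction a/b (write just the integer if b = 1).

Answer: 675/2048

Derivation:
To be at 0 after 4 steps: need exactly 2 steps of +1 and 2 of -1.
Number of such sequences: C(4,2) = 6
Each has probability (5/8)^2 · (3/8)^2 = 225/4096
P = 6 · 225/4096 = 675/2048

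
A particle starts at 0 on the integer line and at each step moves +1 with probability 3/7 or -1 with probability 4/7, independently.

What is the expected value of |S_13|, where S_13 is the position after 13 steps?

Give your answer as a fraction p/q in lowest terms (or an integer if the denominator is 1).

S_13 takes values m ≡ 1 (mod 2) with |m| ≤ 13; P(S_13=m) = C(13,(13+m)/2) · (3/7)^((13+m)/2) · (4/7)^((13-m)/2).
Distribution: P(S=-13)=67108864/96889010407, P(S=-11)=654311424/96889010407, P(S=-9)=2944401408/96889010407, P(S=-7)=8097103872/96889010407, P(S=-5)=15182069760/96889010407, P(S=-3)=20495794176/96889010407, P(S=-1)=20495794176/96889010407, P(S=1)=15371845632/96889010407, P(S=3)=8646663168/96889010407, P(S=5)=3602776320/96889010407, P(S=7)=1080832896/96889010407, P(S=9)=221079456/96889010407, P(S=11)=27634932/96889010407, P(S=13)=1594323/96889010407
E[|S_13|] = Σ_m |m|·P(S_13=m) = 6496911811/1977326743

Answer: 6496911811/1977326743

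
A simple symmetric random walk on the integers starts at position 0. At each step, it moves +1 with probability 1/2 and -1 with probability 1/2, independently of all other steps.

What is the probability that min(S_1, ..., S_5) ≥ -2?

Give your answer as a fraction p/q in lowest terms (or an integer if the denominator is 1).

Answer: 25/32

Derivation:
Let f(t,s) = #length-t paths at position s with S_1..S_t all ≥ -2.
f(t,s) = f(t-1,s-1) + f(t-1,s+1) for s ≥ -2; f(t,s) = 0 for s < -2.
t=0: f(0,0)=1
t=1: f(1,-1)=1 f(1,1)=1
t=2: f(2,-2)=1 f(2,0)=2 f(2,2)=1
t=3: f(3,-1)=3 f(3,1)=3 f(3,3)=1
t=4: f(4,-2)=3 f(4,0)=6 f(4,2)=4 f(4,4)=1
t=5: f(5,-1)=9 f(5,1)=10 f(5,3)=5 f(5,5)=1
Σ_s f(5,s) = 25
P = 25/32 = 25/32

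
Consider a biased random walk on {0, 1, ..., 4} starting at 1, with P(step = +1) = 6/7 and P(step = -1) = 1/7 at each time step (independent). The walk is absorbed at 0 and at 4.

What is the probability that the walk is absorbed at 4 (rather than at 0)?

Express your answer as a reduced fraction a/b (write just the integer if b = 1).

Answer: 216/259

Derivation:
Biased walk: p = 6/7, q = 1/7, r = q/p = 1/6
Gambler's ruin: P(hit 4 before 0 | start at 1) = (1 - r^a)/(1 - r^N)
r^1 = 1/6; r^4 = 1/1296
P = (1 - 1/6) / (1 - 1/1296) = 5/6 / 1295/1296 = 216/259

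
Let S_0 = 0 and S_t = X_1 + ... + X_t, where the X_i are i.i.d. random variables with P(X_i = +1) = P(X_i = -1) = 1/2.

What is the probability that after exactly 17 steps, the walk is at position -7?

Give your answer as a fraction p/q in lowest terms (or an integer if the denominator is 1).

Answer: 1547/32768

Derivation:
To reach position -7 after 17 steps: need 5 steps of +1 and 12 of -1.
Favorable paths: C(17,5) = 6188
Total paths: 2^17 = 131072
P = 6188/131072 = 1547/32768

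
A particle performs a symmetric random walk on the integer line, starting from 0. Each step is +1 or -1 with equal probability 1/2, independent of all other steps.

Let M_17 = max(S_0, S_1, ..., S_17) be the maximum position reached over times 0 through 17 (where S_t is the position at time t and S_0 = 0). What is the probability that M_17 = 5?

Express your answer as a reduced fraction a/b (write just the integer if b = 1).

Answer: 1547/16384

Derivation:
Let M_17 = max(S_0,...,S_17). Use the reflection principle: for j ≥ 1, #{paths with M_17 ≥ j} = #{S_17 ≥ j} + #{S_17 ≥ j+1}.
By reflection, #{M_17 ≥ 5} = #{S_17 ≥ 5} + #{S_17 ≥ 6} = 21778 + 9402 = 31180.
#{M_17 ≥ 6} = #{S_17 ≥ 6} + #{S_17 ≥ 7} = 9402 + 9402 = 18804.
#{M_17 = 5} = 31180 - 18804 = 12376.
P(M_17 = 5) = 12376/131072 = 1547/16384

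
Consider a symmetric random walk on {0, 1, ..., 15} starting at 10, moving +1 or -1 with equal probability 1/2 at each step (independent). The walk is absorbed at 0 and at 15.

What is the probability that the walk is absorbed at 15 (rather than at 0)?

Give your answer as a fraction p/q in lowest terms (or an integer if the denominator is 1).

Answer: 2/3

Derivation:
Symmetric walk (p = 1/2): the harmonic-function argument gives P(hit 15 before 0 | start at 10) = a/N.
P = 10/15 = 2/3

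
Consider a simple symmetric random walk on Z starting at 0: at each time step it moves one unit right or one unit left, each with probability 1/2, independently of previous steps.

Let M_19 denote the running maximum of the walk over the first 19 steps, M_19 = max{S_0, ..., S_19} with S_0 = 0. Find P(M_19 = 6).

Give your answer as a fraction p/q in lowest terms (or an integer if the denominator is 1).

Answer: 6783/131072

Derivation:
Let M_19 = max(S_0,...,S_19). Use the reflection principle: for j ≥ 1, #{paths with M_19 ≥ j} = #{S_19 ≥ j} + #{S_19 ≥ j+1}.
By reflection, #{M_19 ≥ 6} = #{S_19 ≥ 6} + #{S_19 ≥ 7} = 43796 + 43796 = 87592.
#{M_19 ≥ 7} = #{S_19 ≥ 7} + #{S_19 ≥ 8} = 43796 + 16664 = 60460.
#{M_19 = 6} = 87592 - 60460 = 27132.
P(M_19 = 6) = 27132/524288 = 6783/131072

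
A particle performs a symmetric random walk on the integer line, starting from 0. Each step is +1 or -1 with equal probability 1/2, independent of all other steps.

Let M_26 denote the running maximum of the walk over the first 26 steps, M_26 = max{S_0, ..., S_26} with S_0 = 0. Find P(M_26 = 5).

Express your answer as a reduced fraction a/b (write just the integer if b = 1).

Let M_26 = max(S_0,...,S_26). Use the reflection principle: for j ≥ 1, #{paths with M_26 ≥ j} = #{S_26 ≥ j} + #{S_26 ≥ j+1}.
By reflection, #{M_26 ≥ 5} = #{S_26 ≥ 5} + #{S_26 ≥ 6} = 10970272 + 10970272 = 21940544.
#{M_26 ≥ 6} = #{S_26 ≥ 6} + #{S_26 ≥ 7} = 10970272 + 5658537 = 16628809.
#{M_26 = 5} = 21940544 - 16628809 = 5311735.
P(M_26 = 5) = 5311735/67108864 = 5311735/67108864

Answer: 5311735/67108864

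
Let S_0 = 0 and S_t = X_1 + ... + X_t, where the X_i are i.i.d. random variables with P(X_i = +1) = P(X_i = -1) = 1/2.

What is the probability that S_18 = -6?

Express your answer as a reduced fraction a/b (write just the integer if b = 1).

To reach position -6 after 18 steps: need 6 steps of +1 and 12 of -1.
Favorable paths: C(18,6) = 18564
Total paths: 2^18 = 262144
P = 18564/262144 = 4641/65536

Answer: 4641/65536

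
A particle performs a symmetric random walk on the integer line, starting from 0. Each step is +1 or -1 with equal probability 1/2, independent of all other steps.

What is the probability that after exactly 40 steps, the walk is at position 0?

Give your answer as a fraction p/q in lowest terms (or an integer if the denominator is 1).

Answer: 34461632205/274877906944

Derivation:
To return to 0 after 40 steps: need exactly 20 steps of +1 and 20 of -1.
Favorable paths: C(40,20) = 137846528820
Total paths: 2^40 = 1099511627776
P = 137846528820/1099511627776 = 34461632205/274877906944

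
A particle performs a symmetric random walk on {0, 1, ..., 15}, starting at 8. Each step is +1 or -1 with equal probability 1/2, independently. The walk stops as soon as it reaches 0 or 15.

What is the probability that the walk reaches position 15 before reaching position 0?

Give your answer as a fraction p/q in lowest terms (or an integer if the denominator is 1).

Symmetric walk (p = 1/2): the harmonic-function argument gives P(hit 15 before 0 | start at 8) = a/N.
P = 8/15 = 8/15

Answer: 8/15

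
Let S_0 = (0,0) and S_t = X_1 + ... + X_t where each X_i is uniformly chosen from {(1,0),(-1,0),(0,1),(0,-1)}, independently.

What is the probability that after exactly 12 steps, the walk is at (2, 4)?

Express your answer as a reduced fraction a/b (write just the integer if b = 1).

Let h be the number of horizontal steps (so 12-h are vertical). To end at (2,4) need (h+2)/2 right-steps and ((12-h)+4)/2 up-steps.
Sum over h with 2 ≤ h ≤ 8, h ≡ 0 (mod 2), 12-h ≡ 0 (mod 2):
h=2: C(12,2)·C(2,2)·C(10,7) = 66·1·120 = 7920
h=4: C(12,4)·C(4,3)·C(8,6) = 495·4·28 = 55440
h=6: C(12,6)·C(6,4)·C(6,5) = 924·15·6 = 83160
h=8: C(12,8)·C(8,5)·C(4,4) = 495·56·1 = 27720
Total favorable: 174240
Total paths: 4^12 = 16777216
P = 174240/16777216 = 5445/524288

Answer: 5445/524288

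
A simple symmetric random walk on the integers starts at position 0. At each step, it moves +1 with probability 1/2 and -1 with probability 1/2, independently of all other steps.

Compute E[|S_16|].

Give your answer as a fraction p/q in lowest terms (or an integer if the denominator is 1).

S_16 takes values m ≡ 0 (mod 2) with |m| ≤ 16; P(S_16=m) = C(16,(16+m)/2)/2^16.
Total paths: 2^16 = 65536
Distribution: P(S=-16)=1/65536, P(S=-14)=16/65536, P(S=-12)=120/65536, P(S=-10)=560/65536, P(S=-8)=1820/65536, P(S=-6)=4368/65536, P(S=-4)=8008/65536, P(S=-2)=11440/65536, P(S=0)=12870/65536, P(S=2)=11440/65536, P(S=4)=8008/65536, P(S=6)=4368/65536, P(S=8)=1820/65536, P(S=10)=560/65536, P(S=12)=120/65536, P(S=14)=16/65536, P(S=16)=1/65536
E[|S_16|] = Σ_m |m|·P(S_16=m) = 205920/65536 = 6435/2048

Answer: 6435/2048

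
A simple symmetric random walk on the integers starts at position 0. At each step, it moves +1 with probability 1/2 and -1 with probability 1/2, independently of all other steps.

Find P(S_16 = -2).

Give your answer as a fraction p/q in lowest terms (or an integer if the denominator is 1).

To reach position -2 after 16 steps: need 7 steps of +1 and 9 of -1.
Favorable paths: C(16,7) = 11440
Total paths: 2^16 = 65536
P = 11440/65536 = 715/4096

Answer: 715/4096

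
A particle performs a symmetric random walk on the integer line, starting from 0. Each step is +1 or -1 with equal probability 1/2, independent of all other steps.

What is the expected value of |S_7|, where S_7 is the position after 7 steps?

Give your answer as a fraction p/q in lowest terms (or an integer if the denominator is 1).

Answer: 35/16

Derivation:
S_7 takes values m ≡ 1 (mod 2) with |m| ≤ 7; P(S_7=m) = C(7,(7+m)/2)/2^7.
Total paths: 2^7 = 128
Distribution: P(S=-7)=1/128, P(S=-5)=7/128, P(S=-3)=21/128, P(S=-1)=35/128, P(S=1)=35/128, P(S=3)=21/128, P(S=5)=7/128, P(S=7)=1/128
E[|S_7|] = Σ_m |m|·P(S_7=m) = 280/128 = 35/16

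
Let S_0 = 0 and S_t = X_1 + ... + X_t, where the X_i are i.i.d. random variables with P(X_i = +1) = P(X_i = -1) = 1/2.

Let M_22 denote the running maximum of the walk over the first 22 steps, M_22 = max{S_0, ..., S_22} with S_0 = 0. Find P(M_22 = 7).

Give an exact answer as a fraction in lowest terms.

Let M_22 = max(S_0,...,S_22). Use the reflection principle: for j ≥ 1, #{paths with M_22 ≥ j} = #{S_22 ≥ j} + #{S_22 ≥ j+1}.
By reflection, #{M_22 ≥ 7} = #{S_22 ≥ 7} + #{S_22 ≥ 8} = 280600 + 280600 = 561200.
#{M_22 ≥ 8} = #{S_22 ≥ 8} + #{S_22 ≥ 9} = 280600 + 110056 = 390656.
#{M_22 = 7} = 561200 - 390656 = 170544.
P(M_22 = 7) = 170544/4194304 = 10659/262144

Answer: 10659/262144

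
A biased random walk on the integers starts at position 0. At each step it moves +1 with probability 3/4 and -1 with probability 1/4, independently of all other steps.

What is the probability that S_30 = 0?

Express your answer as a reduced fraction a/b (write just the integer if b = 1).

Answer: 139110429284415/72057594037927936

Derivation:
To be at 0 after 30 steps: need exactly 15 steps of +1 and 15 of -1.
Number of such sequences: C(30,15) = 155117520
Each has probability (3/4)^15 · (1/4)^15 = 14348907/1152921504606846976
P = 155117520 · 14348907/1152921504606846976 = 139110429284415/72057594037927936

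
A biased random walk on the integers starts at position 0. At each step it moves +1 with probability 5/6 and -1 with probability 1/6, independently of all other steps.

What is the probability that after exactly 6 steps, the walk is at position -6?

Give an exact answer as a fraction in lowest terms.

To reach position -6 after 6 steps: need 0 steps of +1 and 6 steps of -1.
Number of such sequences: C(6,0) = 1
Each has probability (5/6)^0 · (1/6)^6 = 1/46656
P = 1 · 1/46656 = 1/46656

Answer: 1/46656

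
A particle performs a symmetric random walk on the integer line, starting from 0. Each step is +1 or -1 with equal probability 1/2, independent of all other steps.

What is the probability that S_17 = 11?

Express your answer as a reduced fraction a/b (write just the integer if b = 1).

Answer: 85/16384

Derivation:
To reach position 11 after 17 steps: need 14 steps of +1 and 3 of -1.
Favorable paths: C(17,14) = 680
Total paths: 2^17 = 131072
P = 680/131072 = 85/16384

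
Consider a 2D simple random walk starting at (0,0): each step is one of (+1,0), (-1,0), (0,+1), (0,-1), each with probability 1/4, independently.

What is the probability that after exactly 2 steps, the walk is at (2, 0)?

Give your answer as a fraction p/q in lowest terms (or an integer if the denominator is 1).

Let h be the number of horizontal steps (so 2-h are vertical). To end at (2,0) need (h+2)/2 right-steps and ((2-h)+0)/2 up-steps.
Sum over h with 2 ≤ h ≤ 2, h ≡ 0 (mod 2), 2-h ≡ 0 (mod 2):
h=2: C(2,2)·C(2,2)·C(0,0) = 1·1·1 = 1
Total favorable: 1
Total paths: 4^2 = 16
P = 1/16 = 1/16

Answer: 1/16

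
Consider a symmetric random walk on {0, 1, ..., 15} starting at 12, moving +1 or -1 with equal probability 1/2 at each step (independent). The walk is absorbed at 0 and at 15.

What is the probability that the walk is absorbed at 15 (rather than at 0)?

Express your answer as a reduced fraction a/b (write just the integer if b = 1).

Symmetric walk (p = 1/2): the harmonic-function argument gives P(hit 15 before 0 | start at 12) = a/N.
P = 12/15 = 4/5

Answer: 4/5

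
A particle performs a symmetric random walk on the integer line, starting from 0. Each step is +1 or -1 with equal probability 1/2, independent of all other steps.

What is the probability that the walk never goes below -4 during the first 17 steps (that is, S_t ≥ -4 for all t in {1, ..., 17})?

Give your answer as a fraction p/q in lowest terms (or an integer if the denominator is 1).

Answer: 24973/32768

Derivation:
Let f(t,s) = #length-t paths at position s with S_1..S_t all ≥ -4.
f(t,s) = f(t-1,s-1) + f(t-1,s+1) for s ≥ -4; f(t,s) = 0 for s < -4.
t=0: f(0,0)=1
t=1: f(1,-1)=1 f(1,1)=1
t=2: f(2,-2)=1 f(2,0)=2 f(2,2)=1
t=3: f(3,-3)=1 f(3,-1)=3 f(3,1)=3 f(3,3)=1
t=4: f(4,-4)=1 f(4,-2)=4 f(4,0)=6 f(4,2)=4 f(4,4)=1
t=5: f(5,-3)=5 f(5,-1)=10 f(5,1)=10 f(5,3)=5 f(5,5)=1
t=6: f(6,-4)=5 f(6,-2)=15 f(6,0)=20 f(6,2)=15 f(6,4)=6 f(6,6)=1
t=7: f(7,-3)=20 f(7,-1)=35 f(7,1)=35 f(7,3)=21 f(7,5)=7 f(7,7)=1
t=8: f(8,-4)=20 f(8,-2)=55 f(8,0)=70 f(8,2)=56 f(8,4)=28 f(8,6)=8 f(8,8)=1
t=9: f(9,-3)=75 f(9,-1)=125 f(9,1)=126 f(9,3)=84 f(9,5)=36 f(9,7)=9 f(9,9)=1
t=10: f(10,-4)=75 f(10,-2)=200 f(10,0)=251 f(10,2)=210 f(10,4)=120 f(10,6)=45 f(10,8)=10 f(10,10)=1
t=11: f(11,-3)=275 f(11,-1)=451 f(11,1)=461 f(11,3)=330 f(11,5)=165 f(11,7)=55 f(11,9)=11 f(11,11)=1
t=12: f(12,-4)=275 f(12,-2)=726 f(12,0)=912 f(12,2)=791 f(12,4)=495 f(12,6)=220 f(12,8)=66 f(12,10)=12 f(12,12)=1
t=13: f(13,-3)=1001 f(13,-1)=1638 f(13,1)=1703 f(13,3)=1286 f(13,5)=715 f(13,7)=286 f(13,9)=78 f(13,11)=13 f(13,13)=1
t=14: f(14,-4)=1001 f(14,-2)=2639 f(14,0)=3341 f(14,2)=2989 f(14,4)=2001 f(14,6)=1001 f(14,8)=364 f(14,10)=91 f(14,12)=14 f(14,14)=1
t=15: f(15,-3)=3640 f(15,-1)=5980 f(15,1)=6330 f(15,3)=4990 f(15,5)=3002 f(15,7)=1365 f(15,9)=455 f(15,11)=105 f(15,13)=15 f(15,15)=1
t=16: f(16,-4)=3640 f(16,-2)=9620 f(16,0)=12310 f(16,2)=11320 f(16,4)=7992 f(16,6)=4367 f(16,8)=1820 f(16,10)=560 f(16,12)=120 f(16,14)=16 f(16,16)=1
t=17: f(17,-3)=13260 f(17,-1)=21930 f(17,1)=23630 f(17,3)=19312 f(17,5)=12359 f(17,7)=6187 f(17,9)=2380 f(17,11)=680 f(17,13)=136 f(17,15)=17 f(17,17)=1
Σ_s f(17,s) = 99892
P = 99892/131072 = 24973/32768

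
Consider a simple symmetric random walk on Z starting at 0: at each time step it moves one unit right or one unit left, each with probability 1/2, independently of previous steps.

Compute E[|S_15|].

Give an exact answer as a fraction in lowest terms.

Answer: 6435/2048

Derivation:
S_15 takes values m ≡ 1 (mod 2) with |m| ≤ 15; P(S_15=m) = C(15,(15+m)/2)/2^15.
Total paths: 2^15 = 32768
Distribution: P(S=-15)=1/32768, P(S=-13)=15/32768, P(S=-11)=105/32768, P(S=-9)=455/32768, P(S=-7)=1365/32768, P(S=-5)=3003/32768, P(S=-3)=5005/32768, P(S=-1)=6435/32768, P(S=1)=6435/32768, P(S=3)=5005/32768, P(S=5)=3003/32768, P(S=7)=1365/32768, P(S=9)=455/32768, P(S=11)=105/32768, P(S=13)=15/32768, P(S=15)=1/32768
E[|S_15|] = Σ_m |m|·P(S_15=m) = 102960/32768 = 6435/2048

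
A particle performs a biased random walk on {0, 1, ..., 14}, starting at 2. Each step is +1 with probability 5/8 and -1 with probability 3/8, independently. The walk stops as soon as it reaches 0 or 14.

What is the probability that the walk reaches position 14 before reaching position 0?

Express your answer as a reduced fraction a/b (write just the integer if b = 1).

Answer: 244140625/381170791

Derivation:
Biased walk: p = 5/8, q = 3/8, r = q/p = 3/5
Gambler's ruin: P(hit 14 before 0 | start at 2) = (1 - r^a)/(1 - r^N)
r^2 = 9/25; r^14 = 4782969/6103515625
P = (1 - 9/25) / (1 - 4782969/6103515625) = 16/25 / 6098732656/6103515625 = 244140625/381170791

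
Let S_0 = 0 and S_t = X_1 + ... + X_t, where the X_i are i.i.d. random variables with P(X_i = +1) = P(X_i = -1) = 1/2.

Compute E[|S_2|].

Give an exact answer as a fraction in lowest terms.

S_2 takes values m ≡ 0 (mod 2) with |m| ≤ 2; P(S_2=m) = C(2,(2+m)/2)/2^2.
Total paths: 2^2 = 4
Distribution: P(S=-2)=1/4, P(S=0)=2/4, P(S=2)=1/4
E[|S_2|] = Σ_m |m|·P(S_2=m) = 4/4 = 1

Answer: 1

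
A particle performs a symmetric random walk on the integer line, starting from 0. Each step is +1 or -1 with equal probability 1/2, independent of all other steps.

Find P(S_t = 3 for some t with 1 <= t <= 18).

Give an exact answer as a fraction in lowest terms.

Count via complement. Let g(t,s) = #length-t paths at position s with S_1..S_t all ≠ 3.
g(t,s) = g(t-1,s-1) + g(t-1,s+1) for s ≠ 3; g(t,3) = 0.
t=0: g(0,0)=1
t=1: g(1,-1)=1 g(1,1)=1
t=2: g(2,-2)=1 g(2,0)=2 g(2,2)=1
t=3: g(3,-3)=1 g(3,-1)=3 g(3,1)=3
t=4: g(4,-4)=1 g(4,-2)=4 g(4,0)=6 g(4,2)=3
t=5: g(5,-5)=1 g(5,-3)=5 g(5,-1)=10 g(5,1)=9
t=6: g(6,-6)=1 g(6,-4)=6 g(6,-2)=15 g(6,0)=19 g(6,2)=9
t=7: g(7,-7)=1 g(7,-5)=7 g(7,-3)=21 g(7,-1)=34 g(7,1)=28
t=8: g(8,-8)=1 g(8,-6)=8 g(8,-4)=28 g(8,-2)=55 g(8,0)=62 g(8,2)=28
t=9: g(9,-9)=1 g(9,-7)=9 g(9,-5)=36 g(9,-3)=83 g(9,-1)=117 g(9,1)=90
t=10: g(10,-10)=1 g(10,-8)=10 g(10,-6)=45 g(10,-4)=119 g(10,-2)=200 g(10,0)=207 g(10,2)=90
t=11: g(11,-11)=1 g(11,-9)=11 g(11,-7)=55 g(11,-5)=164 g(11,-3)=319 g(11,-1)=407 g(11,1)=297
t=12: g(12,-12)=1 g(12,-10)=12 g(12,-8)=66 g(12,-6)=219 g(12,-4)=483 g(12,-2)=726 g(12,0)=704 g(12,2)=297
t=13: g(13,-13)=1 g(13,-11)=13 g(13,-9)=78 g(13,-7)=285 g(13,-5)=702 g(13,-3)=1209 g(13,-1)=1430 g(13,1)=1001
t=14: g(14,-14)=1 g(14,-12)=14 g(14,-10)=91 g(14,-8)=363 g(14,-6)=987 g(14,-4)=1911 g(14,-2)=2639 g(14,0)=2431 g(14,2)=1001
t=15: g(15,-15)=1 g(15,-13)=15 g(15,-11)=105 g(15,-9)=454 g(15,-7)=1350 g(15,-5)=2898 g(15,-3)=4550 g(15,-1)=5070 g(15,1)=3432
t=16: g(16,-16)=1 g(16,-14)=16 g(16,-12)=120 g(16,-10)=559 g(16,-8)=1804 g(16,-6)=4248 g(16,-4)=7448 g(16,-2)=9620 g(16,0)=8502 g(16,2)=3432
t=17: g(17,-17)=1 g(17,-15)=17 g(17,-13)=136 g(17,-11)=679 g(17,-9)=2363 g(17,-7)=6052 g(17,-5)=11696 g(17,-3)=17068 g(17,-1)=18122 g(17,1)=11934
t=18: g(18,-18)=1 g(18,-16)=18 g(18,-14)=153 g(18,-12)=815 g(18,-10)=3042 g(18,-8)=8415 g(18,-6)=17748 g(18,-4)=28764 g(18,-2)=35190 g(18,0)=30056 g(18,2)=11934
Paths never hitting 3: Σ_s g(18,s) = 136136
Paths hitting 3: 2^18 - 136136 = 126008
P = 126008/262144 = 15751/32768

Answer: 15751/32768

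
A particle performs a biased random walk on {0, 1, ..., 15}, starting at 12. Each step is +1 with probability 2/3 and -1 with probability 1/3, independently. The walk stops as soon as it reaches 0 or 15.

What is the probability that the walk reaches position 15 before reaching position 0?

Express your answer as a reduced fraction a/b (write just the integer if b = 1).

Biased walk: p = 2/3, q = 1/3, r = q/p = 1/2
Gambler's ruin: P(hit 15 before 0 | start at 12) = (1 - r^a)/(1 - r^N)
r^12 = 1/4096; r^15 = 1/32768
P = (1 - 1/4096) / (1 - 1/32768) = 4095/4096 / 32767/32768 = 4680/4681

Answer: 4680/4681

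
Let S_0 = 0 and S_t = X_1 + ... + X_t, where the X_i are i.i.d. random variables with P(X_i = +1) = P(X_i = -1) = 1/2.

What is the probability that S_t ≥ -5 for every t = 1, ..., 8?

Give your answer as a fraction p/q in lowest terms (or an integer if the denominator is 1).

Answer: 123/128

Derivation:
Let f(t,s) = #length-t paths at position s with S_1..S_t all ≥ -5.
f(t,s) = f(t-1,s-1) + f(t-1,s+1) for s ≥ -5; f(t,s) = 0 for s < -5.
t=0: f(0,0)=1
t=1: f(1,-1)=1 f(1,1)=1
t=2: f(2,-2)=1 f(2,0)=2 f(2,2)=1
t=3: f(3,-3)=1 f(3,-1)=3 f(3,1)=3 f(3,3)=1
t=4: f(4,-4)=1 f(4,-2)=4 f(4,0)=6 f(4,2)=4 f(4,4)=1
t=5: f(5,-5)=1 f(5,-3)=5 f(5,-1)=10 f(5,1)=10 f(5,3)=5 f(5,5)=1
t=6: f(6,-4)=6 f(6,-2)=15 f(6,0)=20 f(6,2)=15 f(6,4)=6 f(6,6)=1
t=7: f(7,-5)=6 f(7,-3)=21 f(7,-1)=35 f(7,1)=35 f(7,3)=21 f(7,5)=7 f(7,7)=1
t=8: f(8,-4)=27 f(8,-2)=56 f(8,0)=70 f(8,2)=56 f(8,4)=28 f(8,6)=8 f(8,8)=1
Σ_s f(8,s) = 246
P = 246/256 = 123/128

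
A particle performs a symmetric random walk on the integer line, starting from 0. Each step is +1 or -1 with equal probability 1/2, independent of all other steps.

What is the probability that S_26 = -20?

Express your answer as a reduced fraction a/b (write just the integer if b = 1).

To reach position -20 after 26 steps: need 3 steps of +1 and 23 of -1.
Favorable paths: C(26,3) = 2600
Total paths: 2^26 = 67108864
P = 2600/67108864 = 325/8388608

Answer: 325/8388608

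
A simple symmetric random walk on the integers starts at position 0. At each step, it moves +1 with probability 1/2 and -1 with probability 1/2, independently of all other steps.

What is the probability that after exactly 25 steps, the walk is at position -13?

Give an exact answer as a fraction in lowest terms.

Answer: 44275/8388608

Derivation:
To reach position -13 after 25 steps: need 6 steps of +1 and 19 of -1.
Favorable paths: C(25,6) = 177100
Total paths: 2^25 = 33554432
P = 177100/33554432 = 44275/8388608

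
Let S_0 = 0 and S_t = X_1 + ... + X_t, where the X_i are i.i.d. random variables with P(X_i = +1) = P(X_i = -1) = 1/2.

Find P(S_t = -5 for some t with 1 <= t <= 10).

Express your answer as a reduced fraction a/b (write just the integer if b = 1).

Count via complement. Let g(t,s) = #length-t paths at position s with S_1..S_t all ≠ -5.
g(t,s) = g(t-1,s-1) + g(t-1,s+1) for s ≠ -5; g(t,-5) = 0.
t=0: g(0,0)=1
t=1: g(1,-1)=1 g(1,1)=1
t=2: g(2,-2)=1 g(2,0)=2 g(2,2)=1
t=3: g(3,-3)=1 g(3,-1)=3 g(3,1)=3 g(3,3)=1
t=4: g(4,-4)=1 g(4,-2)=4 g(4,0)=6 g(4,2)=4 g(4,4)=1
t=5: g(5,-3)=5 g(5,-1)=10 g(5,1)=10 g(5,3)=5 g(5,5)=1
t=6: g(6,-4)=5 g(6,-2)=15 g(6,0)=20 g(6,2)=15 g(6,4)=6 g(6,6)=1
t=7: g(7,-3)=20 g(7,-1)=35 g(7,1)=35 g(7,3)=21 g(7,5)=7 g(7,7)=1
t=8: g(8,-4)=20 g(8,-2)=55 g(8,0)=70 g(8,2)=56 g(8,4)=28 g(8,6)=8 g(8,8)=1
t=9: g(9,-3)=75 g(9,-1)=125 g(9,1)=126 g(9,3)=84 g(9,5)=36 g(9,7)=9 g(9,9)=1
t=10: g(10,-4)=75 g(10,-2)=200 g(10,0)=251 g(10,2)=210 g(10,4)=120 g(10,6)=45 g(10,8)=10 g(10,10)=1
Paths never hitting -5: Σ_s g(10,s) = 912
Paths hitting -5: 2^10 - 912 = 112
P = 112/1024 = 7/64

Answer: 7/64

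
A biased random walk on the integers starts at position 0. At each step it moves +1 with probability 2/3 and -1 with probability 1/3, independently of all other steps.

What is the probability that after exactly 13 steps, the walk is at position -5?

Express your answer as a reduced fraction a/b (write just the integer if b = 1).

Answer: 11440/1594323

Derivation:
To reach position -5 after 13 steps: need 4 steps of +1 and 9 steps of -1.
Number of such sequences: C(13,4) = 715
Each has probability (2/3)^4 · (1/3)^9 = 16/1594323
P = 715 · 16/1594323 = 11440/1594323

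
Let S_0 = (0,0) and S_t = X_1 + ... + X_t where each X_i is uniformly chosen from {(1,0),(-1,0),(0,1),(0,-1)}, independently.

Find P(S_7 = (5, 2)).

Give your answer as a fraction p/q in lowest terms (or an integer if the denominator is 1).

Answer: 21/16384

Derivation:
Let h be the number of horizontal steps (so 7-h are vertical). To end at (5,2) need (h+5)/2 right-steps and ((7-h)+2)/2 up-steps.
Sum over h with 5 ≤ h ≤ 5, h ≡ 1 (mod 2), 7-h ≡ 0 (mod 2):
h=5: C(7,5)·C(5,5)·C(2,2) = 21·1·1 = 21
Total favorable: 21
Total paths: 4^7 = 16384
P = 21/16384 = 21/16384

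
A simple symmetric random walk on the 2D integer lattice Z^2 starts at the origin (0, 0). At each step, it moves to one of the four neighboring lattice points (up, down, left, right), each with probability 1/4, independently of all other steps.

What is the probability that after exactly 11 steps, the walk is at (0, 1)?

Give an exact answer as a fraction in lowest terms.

Answer: 53361/1048576

Derivation:
Let h be the number of horizontal steps (so 11-h are vertical). To end at (0,1) need (h+0)/2 right-steps and ((11-h)+1)/2 up-steps.
Sum over h with 0 ≤ h ≤ 10, h ≡ 0 (mod 2), 11-h ≡ 1 (mod 2):
h=0: C(11,0)·C(0,0)·C(11,6) = 1·1·462 = 462
h=2: C(11,2)·C(2,1)·C(9,5) = 55·2·126 = 13860
h=4: C(11,4)·C(4,2)·C(7,4) = 330·6·35 = 69300
h=6: C(11,6)·C(6,3)·C(5,3) = 462·20·10 = 92400
h=8: C(11,8)·C(8,4)·C(3,2) = 165·70·3 = 34650
h=10: C(11,10)·C(10,5)·C(1,1) = 11·252·1 = 2772
Total favorable: 213444
Total paths: 4^11 = 4194304
P = 213444/4194304 = 53361/1048576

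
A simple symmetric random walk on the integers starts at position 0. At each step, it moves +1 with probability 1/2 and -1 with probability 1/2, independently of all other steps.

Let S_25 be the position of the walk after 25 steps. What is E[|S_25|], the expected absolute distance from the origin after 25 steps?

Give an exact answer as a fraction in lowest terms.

Answer: 16900975/4194304

Derivation:
S_25 takes values m ≡ 1 (mod 2) with |m| ≤ 25; P(S_25=m) = C(25,(25+m)/2)/2^25.
Total paths: 2^25 = 33554432
Distribution: P(S=-25)=1/33554432, P(S=-23)=25/33554432, P(S=-21)=300/33554432, P(S=-19)=2300/33554432, P(S=-17)=12650/33554432, P(S=-15)=53130/33554432, P(S=-13)=177100/33554432, P(S=-11)=480700/33554432, P(S=-9)=1081575/33554432, P(S=-7)=2042975/33554432, P(S=-5)=3268760/33554432, P(S=-3)=4457400/33554432, P(S=-1)=5200300/33554432, P(S=1)=5200300/33554432, P(S=3)=4457400/33554432, P(S=5)=3268760/33554432, P(S=7)=2042975/33554432, P(S=9)=1081575/33554432, P(S=11)=480700/33554432, P(S=13)=177100/33554432, P(S=15)=53130/33554432, P(S=17)=12650/33554432, P(S=19)=2300/33554432, P(S=21)=300/33554432, P(S=23)=25/33554432, P(S=25)=1/33554432
E[|S_25|] = Σ_m |m|·P(S_25=m) = 135207800/33554432 = 16900975/4194304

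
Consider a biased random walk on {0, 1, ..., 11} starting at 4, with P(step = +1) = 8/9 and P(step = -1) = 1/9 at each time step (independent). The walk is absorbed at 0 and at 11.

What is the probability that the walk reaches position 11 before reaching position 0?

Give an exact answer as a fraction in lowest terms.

Biased walk: p = 8/9, q = 1/9, r = q/p = 1/8
Gambler's ruin: P(hit 11 before 0 | start at 4) = (1 - r^a)/(1 - r^N)
r^4 = 1/4096; r^11 = 1/8589934592
P = (1 - 1/4096) / (1 - 1/8589934592) = 4095/4096 / 8589934591/8589934592 = 1226833920/1227133513

Answer: 1226833920/1227133513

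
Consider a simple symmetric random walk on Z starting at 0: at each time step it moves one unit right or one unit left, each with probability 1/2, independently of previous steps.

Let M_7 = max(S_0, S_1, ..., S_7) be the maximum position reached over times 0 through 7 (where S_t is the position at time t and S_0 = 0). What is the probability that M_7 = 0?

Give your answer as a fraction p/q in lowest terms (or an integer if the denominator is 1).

Let M_7 = max(S_0,...,S_7). Use the reflection principle: for j ≥ 1, #{paths with M_7 ≥ j} = #{S_7 ≥ j} + #{S_7 ≥ j+1}.
P(M_7 ≥ 0) = 1 since S_0 = 0, so #{M_7 ≥ 0} = 128.
#{M_7 ≥ 1} = #{S_7 ≥ 1} + #{S_7 ≥ 2} = 64 + 29 = 93.
#{M_7 = 0} = 128 - 93 = 35.
P(M_7 = 0) = 35/128 = 35/128

Answer: 35/128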